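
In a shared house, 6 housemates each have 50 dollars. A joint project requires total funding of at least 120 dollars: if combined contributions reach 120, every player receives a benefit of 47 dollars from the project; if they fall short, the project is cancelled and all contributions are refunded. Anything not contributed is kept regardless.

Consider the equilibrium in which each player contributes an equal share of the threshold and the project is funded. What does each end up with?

77 dollars

Equal share of the threshold: 120/6 = 20.
At this profile no one gains by cutting their contribution: any cut drops the total below 120, the project is cancelled, contributions are refunded, and the deviator ends with 50, which is less than 50 − 20 + 47 = 77. Contributing more than 20 just wastes the excess. So contributing exactly 20 is a best response.
Each player's payoff: 50 − 20 + 47 = 77.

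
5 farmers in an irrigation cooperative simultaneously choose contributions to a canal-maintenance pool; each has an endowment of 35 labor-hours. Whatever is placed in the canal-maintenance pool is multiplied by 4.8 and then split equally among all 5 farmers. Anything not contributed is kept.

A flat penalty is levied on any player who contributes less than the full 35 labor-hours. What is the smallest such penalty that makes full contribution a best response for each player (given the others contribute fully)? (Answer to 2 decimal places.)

1.40 labor-hours

Given the others contribute fully, the best deviation is to contribute 0 (any partial contribution still incurs the fine and gives up units whose private return 0.9600 is below 1).
Deviating from 35 to 0 saves 35 labor-hours but forfeits the deviator's share of the drop in the canal-maintenance pool: 4.8/5 × 35 = 33.60.
So the deviation gain is 35 − 33.60 = 1.40, and the fine must be at least 1.40 labor-hours to wipe it out.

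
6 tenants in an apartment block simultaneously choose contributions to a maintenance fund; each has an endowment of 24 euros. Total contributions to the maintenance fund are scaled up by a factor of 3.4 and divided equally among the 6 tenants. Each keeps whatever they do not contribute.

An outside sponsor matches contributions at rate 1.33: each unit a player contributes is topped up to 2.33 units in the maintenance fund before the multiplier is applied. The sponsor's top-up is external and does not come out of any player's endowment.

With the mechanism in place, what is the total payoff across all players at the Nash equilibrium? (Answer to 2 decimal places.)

1140.77 euros

With the mechanism, a contributed unit returns 3.4 × 2.33 / 6 = 1.3203 per unit of net cost to the contributor — now above 1 — so contributing fully is weakly dominant for every player.
So the Nash equilibrium is full contribution by all 6; the group earns 3.4 × 2.33 × 144 = 1140.77.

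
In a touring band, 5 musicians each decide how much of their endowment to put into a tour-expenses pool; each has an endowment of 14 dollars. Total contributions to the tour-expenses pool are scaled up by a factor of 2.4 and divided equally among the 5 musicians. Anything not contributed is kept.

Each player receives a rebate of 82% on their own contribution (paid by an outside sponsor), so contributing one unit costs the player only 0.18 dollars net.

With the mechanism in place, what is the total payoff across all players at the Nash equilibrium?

The effective private return per unit is now (2.4/5) / 0.18 = 2.6667 > 1, so every player's dominant strategy flips to full contribution.
So the Nash equilibrium is full contribution by all 5; the group earns 5 × (14 × 0.82 + 2.4 × 14) = 225.40.

225.40 dollars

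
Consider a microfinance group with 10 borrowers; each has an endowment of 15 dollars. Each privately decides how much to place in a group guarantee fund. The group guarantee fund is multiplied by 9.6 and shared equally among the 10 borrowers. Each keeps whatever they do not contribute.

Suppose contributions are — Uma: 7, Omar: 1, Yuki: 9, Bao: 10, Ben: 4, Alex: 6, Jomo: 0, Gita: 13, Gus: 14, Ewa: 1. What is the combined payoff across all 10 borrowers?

Total contributed: 7 + 1 + 9 + 10 + 4 + 6 + 0 + 13 + 14 + 1 = 65; total kept: 10 × 15 − 65 = 85.
The group guarantee fund pays out 9.6 × 65 = 624.00 in aggregate.
Group total = 85 + 624.00 = 709.00.

709.00 dollars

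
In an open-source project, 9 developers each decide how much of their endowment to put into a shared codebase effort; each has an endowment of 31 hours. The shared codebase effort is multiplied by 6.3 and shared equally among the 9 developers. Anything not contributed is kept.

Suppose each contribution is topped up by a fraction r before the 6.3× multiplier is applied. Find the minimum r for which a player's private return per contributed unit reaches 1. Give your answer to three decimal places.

0.429

With matching at rate r, one contributed unit becomes (1 + r) in the shared codebase effort and returns 6.3 × (1 + r) / 9 to the contributor.
Setting this equal to 1: 1 + r = 9/6.3 = 1.4286.
So the minimum matching rate is r = 1.4286 − 1 = 0.429.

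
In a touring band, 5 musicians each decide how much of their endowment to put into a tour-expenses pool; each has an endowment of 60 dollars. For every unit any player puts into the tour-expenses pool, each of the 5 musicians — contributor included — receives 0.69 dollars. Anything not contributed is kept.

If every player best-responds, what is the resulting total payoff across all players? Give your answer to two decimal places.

The private return per contributed unit is 0.69 < 1, so contributing 0 is dominant for every player. At the Nash equilibrium everyone keeps their 60, and the group total is 5 × 60 = 300.

300.00 dollars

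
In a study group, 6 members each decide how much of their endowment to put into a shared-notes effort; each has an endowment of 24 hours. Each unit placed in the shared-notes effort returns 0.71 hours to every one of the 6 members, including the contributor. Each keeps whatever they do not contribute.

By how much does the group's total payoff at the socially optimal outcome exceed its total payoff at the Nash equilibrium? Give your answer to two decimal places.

The private return per contributed unit is 0.71 < 1, so contributing 0 is dominant for every player. At the Nash equilibrium everyone keeps their 24, and the group total is 6 × 24 = 144.
Each contributed unit returns 4.260 to the group as a whole (0.71 to each of 6 players), which exceeds 1, so the social optimum is full contribution: group total = 4.260 × 144 = 613.44.
Efficiency loss = 613.44 − 144 = 469.44.

469.44 hours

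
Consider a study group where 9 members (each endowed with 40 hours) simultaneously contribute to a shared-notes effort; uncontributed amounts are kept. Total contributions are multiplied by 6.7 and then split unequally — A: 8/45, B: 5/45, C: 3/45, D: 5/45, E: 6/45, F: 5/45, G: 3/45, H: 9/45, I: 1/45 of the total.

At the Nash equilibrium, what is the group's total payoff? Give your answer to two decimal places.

816.00 hours

Player j's private return per contributed unit is 6.7 × (j's share). Contributing is weakly dominant for j when that share is at least 1/6.7 = 0.1493, and contributing 0 is dominant otherwise.
A and H clear that bar, contributing 40 each; the remaining 7 contribute 0. Total contributed: 80.
The shared-notes effort pays out 6.7 × 80 = 536.00 in total (split across the unequal shares, but the aggregate is all that matters for the group sum).
The 7 free-riders keep 40 each, adding 280. Group total = 280 + 536.00 = 816.00.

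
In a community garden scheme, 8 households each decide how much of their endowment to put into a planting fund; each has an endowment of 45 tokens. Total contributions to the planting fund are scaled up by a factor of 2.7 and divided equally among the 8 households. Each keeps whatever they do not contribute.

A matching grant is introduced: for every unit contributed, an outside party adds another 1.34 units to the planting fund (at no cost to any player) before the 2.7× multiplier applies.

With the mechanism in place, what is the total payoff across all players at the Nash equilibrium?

With the mechanism, a contributed unit returns 2.7 × 2.34 / 8 = 0.7898 per unit of net cost — still below 1 — so contributing 0 remains dominant for every player.
Everyone keeps their endowment and the group total is 8 × 45 = 360.

360.00 tokens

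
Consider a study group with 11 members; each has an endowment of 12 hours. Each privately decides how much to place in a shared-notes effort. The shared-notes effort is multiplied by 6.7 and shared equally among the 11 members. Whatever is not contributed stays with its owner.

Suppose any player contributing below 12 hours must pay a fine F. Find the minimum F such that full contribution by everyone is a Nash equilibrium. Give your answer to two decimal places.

Given the others contribute fully, the best deviation is to contribute 0 (any partial contribution still incurs the fine and gives up units whose private return 0.6091 is below 1).
Deviating from 12 to 0 saves 12 hours but forfeits the deviator's share of the drop in the shared-notes effort: 6.7/11 × 12 = 7.31.
So the deviation gain is 12 − 7.31 = 4.69, and the fine must be at least 4.69 hours to wipe it out.

4.69 hours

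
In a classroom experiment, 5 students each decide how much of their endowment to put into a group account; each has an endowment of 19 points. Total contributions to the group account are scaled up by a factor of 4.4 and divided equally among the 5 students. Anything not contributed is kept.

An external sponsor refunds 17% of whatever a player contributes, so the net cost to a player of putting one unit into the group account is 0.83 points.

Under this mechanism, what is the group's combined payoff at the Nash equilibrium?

The effective private return per unit is now (4.4/5) / 0.83 = 1.0602 > 1, so every player's dominant strategy flips to full contribution.
So the Nash equilibrium is full contribution by all 5; the group earns 5 × (19 × 0.17 + 4.4 × 19) = 434.15.

434.15 points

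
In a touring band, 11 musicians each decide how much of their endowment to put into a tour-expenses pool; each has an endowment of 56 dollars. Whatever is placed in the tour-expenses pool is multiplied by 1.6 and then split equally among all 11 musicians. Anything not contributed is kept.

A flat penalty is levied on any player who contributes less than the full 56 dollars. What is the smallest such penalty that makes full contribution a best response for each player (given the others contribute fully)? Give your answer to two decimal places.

Given the others contribute fully, the best deviation is to contribute 0 (any partial contribution still incurs the fine and gives up units whose private return 0.1455 is below 1).
Deviating from 56 to 0 saves 56 dollars but forfeits the deviator's share of the drop in the tour-expenses pool: 1.6/11 × 56 = 8.15.
So the deviation gain is 56 − 8.15 = 47.85, and the fine must be at least 47.85 dollars to wipe it out.

47.85 dollars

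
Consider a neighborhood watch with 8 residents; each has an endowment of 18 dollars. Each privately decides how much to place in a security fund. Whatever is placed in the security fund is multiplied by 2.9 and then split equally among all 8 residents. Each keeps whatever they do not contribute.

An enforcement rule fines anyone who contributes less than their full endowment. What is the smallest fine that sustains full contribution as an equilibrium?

Given the others contribute fully, the best deviation is to contribute 0 (any partial contribution still incurs the fine and gives up units whose private return 0.3625 is below 1).
Deviating from 18 to 0 saves 18 dollars but forfeits the deviator's share of the drop in the security fund: 2.9/8 × 18 = 6.52.
So the deviation gain is 18 − 6.52 = 11.48, and the fine must be at least 11.48 dollars to wipe it out.

11.48 dollars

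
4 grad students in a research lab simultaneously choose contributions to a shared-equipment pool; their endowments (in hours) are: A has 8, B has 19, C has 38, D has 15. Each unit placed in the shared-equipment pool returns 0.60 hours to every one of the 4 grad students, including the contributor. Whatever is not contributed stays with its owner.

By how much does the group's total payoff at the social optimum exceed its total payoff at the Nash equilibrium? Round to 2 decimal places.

The private return per contributed unit is 0.60 < 1 for everyone, so the Nash equilibrium is zero contribution and the group total is Σ E_j = 8 + 19 + 38 + 15 = 80.
Each contributed unit returns 2.400 to the group, so the social optimum is full contribution by everyone: group total = 2.400 × 80 = 192.00.
Efficiency loss = (2.400 − 1) × 80 = 112.00.

112.00 hours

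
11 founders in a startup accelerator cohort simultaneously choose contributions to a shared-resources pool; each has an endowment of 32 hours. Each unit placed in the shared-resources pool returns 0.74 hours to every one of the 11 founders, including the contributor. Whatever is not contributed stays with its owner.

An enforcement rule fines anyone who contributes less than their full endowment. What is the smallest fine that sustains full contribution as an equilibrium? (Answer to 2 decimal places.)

8.32 hours

Given the others contribute fully, the best deviation is to contribute 0 (any partial contribution still incurs the fine and gives up units whose private return 0.74 is below 1).
Deviating from 32 to 0 saves 32 hours but forfeits the deviator's share of the drop in the shared-resources pool: 0.74 × 32 = 23.68.
So the deviation gain is 32 − 23.68 = 8.32, and the fine must be at least 8.32 hours to wipe it out.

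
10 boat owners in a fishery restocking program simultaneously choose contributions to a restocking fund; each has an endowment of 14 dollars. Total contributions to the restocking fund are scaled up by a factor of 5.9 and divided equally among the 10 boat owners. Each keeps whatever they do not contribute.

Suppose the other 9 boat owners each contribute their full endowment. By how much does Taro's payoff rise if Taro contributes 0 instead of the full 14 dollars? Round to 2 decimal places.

5.74 dollars

Switching from a contribution of 14 to 0 lets Taro keep an extra 14 dollars, but lowers the restocking fund by 14, which costs Taro their own share of that drop: 5.9/10 × 14 = 8.26.
Net gain = 14 − 8.26 = 5.74. The private return per contributed unit (0.5900) is below 1, so free-riding is indeed the best response regardless of what the others do.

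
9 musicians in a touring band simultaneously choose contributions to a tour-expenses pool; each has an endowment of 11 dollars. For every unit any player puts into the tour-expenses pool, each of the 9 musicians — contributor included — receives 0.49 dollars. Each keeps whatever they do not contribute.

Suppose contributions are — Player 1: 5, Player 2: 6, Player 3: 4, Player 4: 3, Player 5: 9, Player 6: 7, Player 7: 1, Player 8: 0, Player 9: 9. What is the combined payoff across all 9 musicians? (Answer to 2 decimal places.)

249.04 dollars

Total contributed: 5 + 6 + 4 + 3 + 9 + 7 + 1 + 0 + 9 = 44; total kept: 9 × 11 − 44 = 55.
The tour-expenses pool pays out 0.49 × 9 × 44 = 194.04 in aggregate.
Group total = 55 + 194.04 = 249.04.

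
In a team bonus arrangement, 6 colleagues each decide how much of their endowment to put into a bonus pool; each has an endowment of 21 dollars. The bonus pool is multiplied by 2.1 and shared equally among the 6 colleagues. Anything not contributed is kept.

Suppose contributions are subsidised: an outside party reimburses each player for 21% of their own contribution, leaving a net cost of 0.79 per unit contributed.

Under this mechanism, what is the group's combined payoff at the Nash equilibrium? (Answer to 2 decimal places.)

126.00 dollars

The effective private return is (2.1/6) / 0.79 = 0.4430, which is still under 1, so the mechanism doesn't change anyone's dominant strategy: zero contribution.
Everyone keeps their endowment and the group total is 6 × 21 = 126.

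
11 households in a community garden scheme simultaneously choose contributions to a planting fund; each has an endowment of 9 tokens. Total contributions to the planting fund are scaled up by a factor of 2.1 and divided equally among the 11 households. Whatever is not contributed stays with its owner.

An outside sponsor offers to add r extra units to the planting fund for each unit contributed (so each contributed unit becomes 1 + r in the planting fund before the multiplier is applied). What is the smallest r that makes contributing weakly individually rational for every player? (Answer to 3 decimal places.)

With matching at rate r, one contributed unit becomes (1 + r) in the planting fund and returns 2.1 × (1 + r) / 11 to the contributor.
Setting this equal to 1: 1 + r = 11/2.1 = 5.2381.
So the minimum matching rate is r = 5.2381 − 1 = 4.238.

4.238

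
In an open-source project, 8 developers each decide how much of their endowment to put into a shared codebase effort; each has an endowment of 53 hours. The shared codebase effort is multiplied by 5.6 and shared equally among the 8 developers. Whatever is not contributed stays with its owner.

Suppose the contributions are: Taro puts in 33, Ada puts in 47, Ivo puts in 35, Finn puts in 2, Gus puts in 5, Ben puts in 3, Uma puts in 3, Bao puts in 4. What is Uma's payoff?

142.40 hours

Total contributed: 33 + 47 + 35 + 2 + 5 + 3 + 3 + 4 = 132.
Each receives 5.6 × 132 / 8 = 92.40 from the shared codebase effort.
Uma keeps 53 − 3 = 50, so Uma's payoff is 50 + 92.40 = 142.40.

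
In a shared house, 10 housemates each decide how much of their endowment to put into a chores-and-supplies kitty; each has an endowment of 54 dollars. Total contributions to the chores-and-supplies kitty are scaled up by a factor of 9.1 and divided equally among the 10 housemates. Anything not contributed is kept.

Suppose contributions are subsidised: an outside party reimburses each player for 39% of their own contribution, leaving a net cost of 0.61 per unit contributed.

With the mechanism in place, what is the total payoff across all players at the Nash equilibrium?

5124.60 dollars

Under the mechanism each unit contributed yields (9.1/10) / 0.61 = 1.4918 back to its contributor per unit of net cost, which exceeds 1, making full contribution the dominant choice for everyone.
At the Nash equilibrium everyone contributes 54. Group total payoff = 10 × (54 × 0.39 + 9.1 × 54) = 5124.60.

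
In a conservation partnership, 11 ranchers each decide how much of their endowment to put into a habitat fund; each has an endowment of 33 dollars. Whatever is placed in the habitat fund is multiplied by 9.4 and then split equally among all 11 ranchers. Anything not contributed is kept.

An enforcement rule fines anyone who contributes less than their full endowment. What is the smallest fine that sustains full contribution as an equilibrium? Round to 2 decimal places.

Given the others contribute fully, the best deviation is to contribute 0 (any partial contribution still incurs the fine and gives up units whose private return 0.8545 is below 1).
Deviating from 33 to 0 saves 33 dollars but forfeits the deviator's share of the drop in the habitat fund: 9.4/11 × 33 = 28.20.
So the deviation gain is 33 − 28.20 = 4.80, and the fine must be at least 4.80 dollars to wipe it out.

4.80 dollars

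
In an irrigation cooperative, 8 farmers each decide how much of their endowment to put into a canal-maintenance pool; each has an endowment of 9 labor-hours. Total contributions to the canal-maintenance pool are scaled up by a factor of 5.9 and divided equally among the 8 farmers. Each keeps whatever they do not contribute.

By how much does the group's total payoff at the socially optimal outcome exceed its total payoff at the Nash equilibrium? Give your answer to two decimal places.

352.80 labor-hours

Each contributed unit returns 5.9/8 = 0.7375 to its contributor — below 1 — so contributing 0 is dominant for every player. At the Nash equilibrium everyone keeps their 9, and the group total is 8 × 9 = 72.
Each contributed unit returns 5.900 to the group as a whole (0.7375 to each of 8 players), which exceeds 1, so the social optimum is full contribution: group total = 5.900 × 72 = 424.80.
Efficiency loss = 424.80 − 72 = 352.80.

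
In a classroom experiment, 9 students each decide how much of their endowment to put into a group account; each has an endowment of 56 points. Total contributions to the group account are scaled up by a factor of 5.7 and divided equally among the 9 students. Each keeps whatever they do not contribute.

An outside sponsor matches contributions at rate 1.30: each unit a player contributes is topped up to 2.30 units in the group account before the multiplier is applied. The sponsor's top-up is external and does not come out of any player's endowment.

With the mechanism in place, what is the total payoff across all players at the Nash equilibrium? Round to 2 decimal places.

6607.44 points

The effective private return per unit is now 5.7 × 2.30 / 9 = 1.4567 > 1, so every player's dominant strategy flips to full contribution.
At the Nash equilibrium everyone contributes 56. Group total payoff = 5.7 × 2.30 × 504 = 6607.44.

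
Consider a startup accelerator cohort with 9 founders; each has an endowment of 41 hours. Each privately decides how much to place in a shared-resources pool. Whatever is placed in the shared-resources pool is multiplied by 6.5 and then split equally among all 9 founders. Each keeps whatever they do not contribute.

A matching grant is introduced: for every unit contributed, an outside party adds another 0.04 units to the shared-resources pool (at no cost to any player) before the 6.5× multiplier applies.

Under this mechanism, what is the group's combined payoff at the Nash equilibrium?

The effective private return is 6.5 × 1.04 / 9 = 0.7511, which is still under 1, so the mechanism doesn't change anyone's dominant strategy: zero contribution.
At the Nash equilibrium no one contributes; group total payoff = 9 × 41 = 369.

369.00 hours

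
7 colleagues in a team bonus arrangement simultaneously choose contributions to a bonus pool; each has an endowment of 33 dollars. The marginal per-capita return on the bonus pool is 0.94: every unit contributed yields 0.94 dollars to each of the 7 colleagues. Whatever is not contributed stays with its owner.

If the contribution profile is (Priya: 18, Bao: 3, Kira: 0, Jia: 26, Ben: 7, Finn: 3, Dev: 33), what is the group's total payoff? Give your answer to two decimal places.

Total contributed: 18 + 3 + 0 + 26 + 7 + 3 + 33 = 90; total kept: 7 × 33 − 90 = 141.
The bonus pool pays out 0.94 × 7 × 90 = 592.20 in aggregate.
Group total = 141 + 592.20 = 733.20.

733.20 dollars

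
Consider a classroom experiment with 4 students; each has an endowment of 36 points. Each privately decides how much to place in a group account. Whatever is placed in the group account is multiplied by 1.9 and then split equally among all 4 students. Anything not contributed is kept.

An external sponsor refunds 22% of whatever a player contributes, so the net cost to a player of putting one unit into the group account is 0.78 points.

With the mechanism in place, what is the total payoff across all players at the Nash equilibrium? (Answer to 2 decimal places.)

With the mechanism, a contributed unit returns (1.9/4) / 0.78 = 0.6090 per unit of net cost — still below 1 — so contributing 0 remains dominant for every player.
Everyone keeps their endowment and the group total is 4 × 36 = 144.

144.00 points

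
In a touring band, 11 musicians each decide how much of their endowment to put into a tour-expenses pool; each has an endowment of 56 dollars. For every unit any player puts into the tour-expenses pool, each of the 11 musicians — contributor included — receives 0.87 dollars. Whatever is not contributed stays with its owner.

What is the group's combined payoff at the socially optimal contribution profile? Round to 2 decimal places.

Each contributed unit returns 9.570 to the group as a whole (0.87 to each of 11 players), which exceeds 1, so the social optimum is full contribution: group total = 9.570 × 616 = 5895.12.

5895.12 dollars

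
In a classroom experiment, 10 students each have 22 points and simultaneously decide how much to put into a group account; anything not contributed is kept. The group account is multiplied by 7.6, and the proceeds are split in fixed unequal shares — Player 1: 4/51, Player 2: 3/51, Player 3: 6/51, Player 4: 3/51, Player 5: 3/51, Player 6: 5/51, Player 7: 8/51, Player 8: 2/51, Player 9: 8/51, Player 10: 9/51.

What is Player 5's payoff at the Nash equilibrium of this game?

Each unit j contributes comes back to j as 7.6 × (j's share), so j prefers to contribute only if that share exceeds 1/7.6 = 0.1316; otherwise keeping the unit dominates.
Player 7, Player 9 and Player 10 clear that bar, contributing 22 each; the remaining 7 contribute 0. Total contributed: 66.
Player 5 keeps 22 and receives 7.6 × 66 × 3/51 = 29.51 from the group account, for a payoff of 51.51.

51.51 points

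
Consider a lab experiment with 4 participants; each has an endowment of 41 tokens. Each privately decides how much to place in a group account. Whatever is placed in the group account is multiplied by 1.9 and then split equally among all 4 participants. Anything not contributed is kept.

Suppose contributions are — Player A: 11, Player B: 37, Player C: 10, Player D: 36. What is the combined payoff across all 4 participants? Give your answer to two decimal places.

248.60 tokens

Total contributed: 11 + 37 + 10 + 36 = 94; total kept: 4 × 41 − 94 = 70.
The group account pays out 1.9 × 94 = 178.60 in aggregate.
Group total = 70 + 178.60 = 248.60.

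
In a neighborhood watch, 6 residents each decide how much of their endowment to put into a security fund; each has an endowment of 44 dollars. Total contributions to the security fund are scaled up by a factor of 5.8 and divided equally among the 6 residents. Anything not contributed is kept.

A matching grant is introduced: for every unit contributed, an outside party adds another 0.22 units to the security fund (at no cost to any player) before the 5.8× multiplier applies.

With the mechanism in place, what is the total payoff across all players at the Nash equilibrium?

1868.06 dollars

The effective private return per unit is now 5.8 × 1.22 / 6 = 1.1793 > 1, so every player's dominant strategy flips to full contribution.
So the Nash equilibrium is full contribution by all 6; the group earns 5.8 × 1.22 × 264 = 1868.06.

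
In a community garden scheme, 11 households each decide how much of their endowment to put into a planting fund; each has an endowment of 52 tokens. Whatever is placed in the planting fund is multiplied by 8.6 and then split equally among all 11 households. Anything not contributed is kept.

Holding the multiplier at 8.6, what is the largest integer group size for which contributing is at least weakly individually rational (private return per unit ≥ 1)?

8

Private return per unit is 8.6/(group size), which is ≥ 1 whenever the group size is ≤ 8.6.
The largest such integer is 8.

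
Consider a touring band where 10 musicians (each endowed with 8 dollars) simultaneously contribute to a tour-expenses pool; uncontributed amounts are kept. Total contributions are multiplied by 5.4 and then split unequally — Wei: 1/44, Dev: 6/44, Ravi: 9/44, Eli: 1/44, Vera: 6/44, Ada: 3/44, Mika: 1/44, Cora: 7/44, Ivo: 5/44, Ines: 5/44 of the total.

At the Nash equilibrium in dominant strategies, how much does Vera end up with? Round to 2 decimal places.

13.89 dollars

Player j's private return per contributed unit is 5.4 × (j's share). Contributing is weakly dominant for j when that share is at least 1/5.4 = 0.1852, and contributing 0 is dominant otherwise.
Ravi alone (share 9/44) is above the threshold, contributing 8; the remaining 9 contribute 0. Total contributed: 8.
Vera keeps 8 and receives 5.4 × 8 × 6/44 = 5.89 from the tour-expenses pool, for a payoff of 13.89.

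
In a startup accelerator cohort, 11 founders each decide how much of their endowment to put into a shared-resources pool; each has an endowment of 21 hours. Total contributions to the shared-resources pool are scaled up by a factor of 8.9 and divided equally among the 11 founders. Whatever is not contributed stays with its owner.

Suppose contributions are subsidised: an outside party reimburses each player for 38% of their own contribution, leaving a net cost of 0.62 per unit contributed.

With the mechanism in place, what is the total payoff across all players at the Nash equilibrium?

2143.68 hours

The effective private return per unit is now (8.9/11) / 0.62 = 1.3050 > 1, so every player's dominant strategy flips to full contribution.
At the Nash equilibrium everyone contributes 21. Group total payoff = 11 × (21 × 0.38 + 8.9 × 21) = 2143.68.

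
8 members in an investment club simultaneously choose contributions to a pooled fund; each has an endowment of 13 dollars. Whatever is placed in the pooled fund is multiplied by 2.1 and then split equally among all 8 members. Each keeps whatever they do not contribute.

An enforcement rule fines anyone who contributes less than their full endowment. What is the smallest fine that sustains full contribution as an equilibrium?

9.59 dollars

Given the others contribute fully, the best deviation is to contribute 0 (any partial contribution still incurs the fine and gives up units whose private return 0.2625 is below 1).
Deviating from 13 to 0 saves 13 dollars but forfeits the deviator's share of the drop in the pooled fund: 2.1/8 × 13 = 3.41.
So the deviation gain is 13 − 3.41 = 9.59, and the fine must be at least 9.59 dollars to wipe it out.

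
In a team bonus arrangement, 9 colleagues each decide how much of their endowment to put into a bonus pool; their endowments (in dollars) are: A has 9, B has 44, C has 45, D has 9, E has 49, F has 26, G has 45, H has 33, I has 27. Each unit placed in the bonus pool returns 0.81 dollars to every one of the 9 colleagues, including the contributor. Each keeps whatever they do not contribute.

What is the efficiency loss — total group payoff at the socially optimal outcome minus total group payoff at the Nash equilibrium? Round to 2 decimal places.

The private return per contributed unit is 0.81 < 1 for everyone, so the Nash equilibrium is zero contribution and the group total is Σ E_j = 9 + 44 + 45 + 9 + 49 + 26 + 45 + 33 + 27 = 287.
Each contributed unit returns 7.290 to the group, so the social optimum is full contribution by everyone: group total = 7.290 × 287 = 2092.23.
Efficiency loss = (7.290 − 1) × 287 = 1805.23.

1805.23 dollars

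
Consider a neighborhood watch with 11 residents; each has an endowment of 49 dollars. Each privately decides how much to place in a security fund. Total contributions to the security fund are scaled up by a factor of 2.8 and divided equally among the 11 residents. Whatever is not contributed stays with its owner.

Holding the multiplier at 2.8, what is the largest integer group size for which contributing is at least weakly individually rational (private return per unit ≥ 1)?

Private return per unit is 2.8/(group size), which is ≥ 1 whenever the group size is ≤ 2.8.
The largest such integer is 2.

2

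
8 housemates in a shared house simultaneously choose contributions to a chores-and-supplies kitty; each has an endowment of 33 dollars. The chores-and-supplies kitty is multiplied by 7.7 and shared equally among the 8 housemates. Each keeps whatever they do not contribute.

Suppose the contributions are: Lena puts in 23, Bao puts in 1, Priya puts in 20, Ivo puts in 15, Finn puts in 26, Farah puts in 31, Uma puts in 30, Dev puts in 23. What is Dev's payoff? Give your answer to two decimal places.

Total contributed: 23 + 1 + 20 + 15 + 26 + 31 + 30 + 23 = 169.
Each receives 7.7 × 169 / 8 = 162.66 from the chores-and-supplies kitty.
Dev keeps 33 − 23 = 10, so Dev's payoff is 10 + 162.66 = 172.66.

172.66 dollars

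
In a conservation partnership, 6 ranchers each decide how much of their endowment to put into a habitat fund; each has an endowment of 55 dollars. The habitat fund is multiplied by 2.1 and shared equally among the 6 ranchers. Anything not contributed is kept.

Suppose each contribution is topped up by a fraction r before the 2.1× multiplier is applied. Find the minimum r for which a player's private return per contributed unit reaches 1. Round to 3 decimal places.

With matching at rate r, one contributed unit becomes (1 + r) in the habitat fund and returns 2.1 × (1 + r) / 6 to the contributor.
Setting this equal to 1: 1 + r = 6/2.1 = 2.8571.
So the minimum matching rate is r = 2.8571 − 1 = 1.857.

1.857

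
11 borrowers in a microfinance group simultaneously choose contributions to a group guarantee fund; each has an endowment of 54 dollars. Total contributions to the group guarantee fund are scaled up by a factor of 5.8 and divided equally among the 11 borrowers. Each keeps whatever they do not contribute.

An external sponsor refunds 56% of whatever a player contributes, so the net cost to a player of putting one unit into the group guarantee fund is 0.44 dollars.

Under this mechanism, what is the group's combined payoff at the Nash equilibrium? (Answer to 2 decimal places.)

The effective private return per unit is now (5.8/11) / 0.44 = 1.1983 > 1, so every player's dominant strategy flips to full contribution.
So the Nash equilibrium is full contribution by all 11; the group earns 11 × (54 × 0.56 + 5.8 × 54) = 3777.84.

3777.84 dollars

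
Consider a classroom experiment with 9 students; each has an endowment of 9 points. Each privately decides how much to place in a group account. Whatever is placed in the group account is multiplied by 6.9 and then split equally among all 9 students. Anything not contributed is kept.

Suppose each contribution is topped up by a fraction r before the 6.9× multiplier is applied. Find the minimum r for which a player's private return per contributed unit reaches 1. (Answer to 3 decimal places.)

With matching at rate r, one contributed unit becomes (1 + r) in the group account and returns 6.9 × (1 + r) / 9 to the contributor.
Setting this equal to 1: 1 + r = 9/6.9 = 1.3043.
So the minimum matching rate is r = 1.3043 − 1 = 0.304.

0.304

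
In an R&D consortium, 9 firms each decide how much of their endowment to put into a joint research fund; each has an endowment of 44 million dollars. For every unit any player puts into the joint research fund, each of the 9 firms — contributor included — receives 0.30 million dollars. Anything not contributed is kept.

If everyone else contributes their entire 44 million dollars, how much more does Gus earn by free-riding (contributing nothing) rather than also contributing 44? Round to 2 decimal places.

30.80 million dollars

Switching from a contribution of 44 to 0 lets Gus keep an extra 44 million dollars, but lowers the joint research fund by 44, which costs Gus their own share of that drop: 0.30 × 44 = 13.20.
Net gain = 44 − 13.20 = 30.80. The private return per contributed unit (0.30) is below 1, so free-riding is indeed the best response regardless of what the others do.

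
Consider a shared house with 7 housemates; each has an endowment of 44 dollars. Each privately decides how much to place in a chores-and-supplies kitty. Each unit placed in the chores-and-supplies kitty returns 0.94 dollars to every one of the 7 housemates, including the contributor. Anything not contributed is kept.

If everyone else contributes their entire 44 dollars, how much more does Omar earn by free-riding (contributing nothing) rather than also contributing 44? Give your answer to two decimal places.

2.64 dollars

Switching from a contribution of 44 to 0 lets Omar keep an extra 44 dollars, but lowers the chores-and-supplies kitty by 44, which costs Omar their own share of that drop: 0.94 × 44 = 41.36.
Net gain = 44 − 41.36 = 2.64. The private return per contributed unit (0.94) is below 1, so free-riding is indeed the best response regardless of what the others do.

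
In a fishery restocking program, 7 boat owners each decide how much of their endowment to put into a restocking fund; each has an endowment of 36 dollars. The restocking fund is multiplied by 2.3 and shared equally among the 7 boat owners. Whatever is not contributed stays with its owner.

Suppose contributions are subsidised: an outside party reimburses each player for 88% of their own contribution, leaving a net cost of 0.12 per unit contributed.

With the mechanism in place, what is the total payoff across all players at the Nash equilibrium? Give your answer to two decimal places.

801.36 dollars

The effective private return per unit is now (2.3/7) / 0.12 = 2.7381 > 1, so every player's dominant strategy flips to full contribution.
So the Nash equilibrium is full contribution by all 7; the group earns 7 × (36 × 0.88 + 2.3 × 36) = 801.36.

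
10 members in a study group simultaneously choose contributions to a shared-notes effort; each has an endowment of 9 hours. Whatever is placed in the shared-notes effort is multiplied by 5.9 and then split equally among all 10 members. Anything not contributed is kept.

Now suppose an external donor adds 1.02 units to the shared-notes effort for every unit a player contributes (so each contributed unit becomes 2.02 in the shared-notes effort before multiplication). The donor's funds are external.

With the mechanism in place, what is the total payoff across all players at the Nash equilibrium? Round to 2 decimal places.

1072.62 hours

Under the mechanism each unit contributed yields 5.9 × 2.02 / 10 = 1.1918 back to its contributor per unit of net cost, which exceeds 1, making full contribution the dominant choice for everyone.
So the Nash equilibrium is full contribution by all 10; the group earns 5.9 × 2.02 × 90 = 1072.62.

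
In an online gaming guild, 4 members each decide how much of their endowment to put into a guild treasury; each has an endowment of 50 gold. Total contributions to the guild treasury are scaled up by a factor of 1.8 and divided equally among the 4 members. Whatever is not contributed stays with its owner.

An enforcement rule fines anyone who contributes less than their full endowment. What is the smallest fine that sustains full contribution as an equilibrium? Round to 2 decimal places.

27.50 gold

Given the others contribute fully, the best deviation is to contribute 0 (any partial contribution still incurs the fine and gives up units whose private return 0.4500 is below 1).
Deviating from 50 to 0 saves 50 gold but forfeits the deviator's share of the drop in the guild treasury: 1.8/4 × 50 = 22.50.
So the deviation gain is 50 − 22.50 = 27.50, and the fine must be at least 27.50 gold to wipe it out.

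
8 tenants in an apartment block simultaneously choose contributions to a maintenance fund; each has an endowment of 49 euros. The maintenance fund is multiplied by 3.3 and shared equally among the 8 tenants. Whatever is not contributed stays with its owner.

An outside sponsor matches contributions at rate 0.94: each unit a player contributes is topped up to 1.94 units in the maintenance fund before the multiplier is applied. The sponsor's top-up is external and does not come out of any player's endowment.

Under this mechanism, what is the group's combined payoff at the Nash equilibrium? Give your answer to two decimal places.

The effective private return is 3.3 × 1.94 / 8 = 0.8003, which is still under 1, so the mechanism doesn't change anyone's dominant strategy: zero contribution.
At the Nash equilibrium no one contributes; group total payoff = 8 × 49 = 392.

392.00 euros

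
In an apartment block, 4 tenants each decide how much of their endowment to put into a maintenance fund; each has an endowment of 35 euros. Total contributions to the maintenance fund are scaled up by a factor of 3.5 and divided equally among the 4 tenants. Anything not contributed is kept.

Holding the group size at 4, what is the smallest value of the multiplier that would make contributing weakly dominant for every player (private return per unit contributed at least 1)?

A contributed unit returns (multiplier)/4 to its contributor.
This reaches 1 exactly when the multiplier is 4.

4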